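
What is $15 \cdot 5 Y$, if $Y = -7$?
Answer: $-525$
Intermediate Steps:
$15 \cdot 5 Y = 15 \cdot 5 \left(-7\right) = 75 \left(-7\right) = -525$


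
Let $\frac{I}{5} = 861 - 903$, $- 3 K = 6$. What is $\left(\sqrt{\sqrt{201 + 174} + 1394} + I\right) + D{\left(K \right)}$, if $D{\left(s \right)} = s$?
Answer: $-212 + \sqrt{1394 + 5 \sqrt{15}} \approx -174.41$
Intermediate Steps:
$K = -2$ ($K = \left(- \frac{1}{3}\right) 6 = -2$)
$I = -210$ ($I = 5 \left(861 - 903\right) = 5 \left(-42\right) = -210$)
$\left(\sqrt{\sqrt{201 + 174} + 1394} + I\right) + D{\left(K \right)} = \left(\sqrt{\sqrt{201 + 174} + 1394} - 210\right) - 2 = \left(\sqrt{\sqrt{375} + 1394} - 210\right) - 2 = \left(\sqrt{5 \sqrt{15} + 1394} - 210\right) - 2 = \left(\sqrt{1394 + 5 \sqrt{15}} - 210\right) - 2 = \left(-210 + \sqrt{1394 + 5 \sqrt{15}}\right) - 2 = -212 + \sqrt{1394 + 5 \sqrt{15}}$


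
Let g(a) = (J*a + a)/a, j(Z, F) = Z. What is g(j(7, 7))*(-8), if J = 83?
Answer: -672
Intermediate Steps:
g(a) = 84 (g(a) = (83*a + a)/a = (84*a)/a = 84)
g(j(7, 7))*(-8) = 84*(-8) = -672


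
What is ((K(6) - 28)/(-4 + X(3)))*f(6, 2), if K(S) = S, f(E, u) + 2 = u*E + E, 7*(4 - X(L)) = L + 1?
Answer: 616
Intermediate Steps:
X(L) = 27/7 - L/7 (X(L) = 4 - (L + 1)/7 = 4 - (1 + L)/7 = 4 + (-⅐ - L/7) = 27/7 - L/7)
f(E, u) = -2 + E + E*u (f(E, u) = -2 + (u*E + E) = -2 + (E*u + E) = -2 + (E + E*u) = -2 + E + E*u)
((K(6) - 28)/(-4 + X(3)))*f(6, 2) = ((6 - 28)/(-4 + (27/7 - ⅐*3)))*(-2 + 6 + 6*2) = (-22/(-4 + (27/7 - 3/7)))*(-2 + 6 + 12) = -22/(-4 + 24/7)*16 = -22/(-4/7)*16 = -22*(-7/4)*16 = (77/2)*16 = 616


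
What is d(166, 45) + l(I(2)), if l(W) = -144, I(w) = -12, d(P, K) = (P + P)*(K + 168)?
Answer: 70572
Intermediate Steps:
d(P, K) = 2*P*(168 + K) (d(P, K) = (2*P)*(168 + K) = 2*P*(168 + K))
d(166, 45) + l(I(2)) = 2*166*(168 + 45) - 144 = 2*166*213 - 144 = 70716 - 144 = 70572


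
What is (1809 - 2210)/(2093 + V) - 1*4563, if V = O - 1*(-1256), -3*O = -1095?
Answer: -16947383/3714 ≈ -4563.1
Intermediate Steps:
O = 365 (O = -1/3*(-1095) = 365)
V = 1621 (V = 365 - 1*(-1256) = 365 + 1256 = 1621)
(1809 - 2210)/(2093 + V) - 1*4563 = (1809 - 2210)/(2093 + 1621) - 1*4563 = -401/3714 - 4563 = -16947383/3714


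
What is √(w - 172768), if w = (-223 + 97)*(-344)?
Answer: 4*I*√8089 ≈ 359.76*I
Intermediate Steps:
w = 43344 (w = -126*(-344) = 43344)
√(w - 172768) = √(43344 - 172768) = √(-129424) = 4*I*√8089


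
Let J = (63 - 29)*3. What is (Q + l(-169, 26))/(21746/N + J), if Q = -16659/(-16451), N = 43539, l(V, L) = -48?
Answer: -4807881153/10488038932 ≈ -0.45842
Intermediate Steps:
Q = 16659/16451 (Q = -16659*(-1/16451) = 16659/16451 ≈ 1.0126)
J = 102 (J = 34*3 = 102)
(Q + l(-169, 26))/(21746/N + J) = (16659/16451 - 48)/(21746/43539 + 102) = -772989/(16451*(21746*(1/43539) + 102)) = -772989/(16451*(21746/43539 + 102)) = -772989/(16451*4462724/43539) = -772989/16451*43539/4462724 = -4807881153/10488038932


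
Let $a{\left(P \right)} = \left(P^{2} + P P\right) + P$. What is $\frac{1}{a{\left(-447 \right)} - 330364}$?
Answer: $\frac{1}{68807} \approx 1.4533 \cdot 10^{-5}$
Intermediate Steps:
$a{\left(P \right)} = P + 2 P^{2}$ ($a{\left(P \right)} = \left(P^{2} + P^{2}\right) + P = 2 P^{2} + P = P + 2 P^{2}$)
$\frac{1}{a{\left(-447 \right)} - 330364} = \frac{1}{- 447 \left(1 + 2 \left(-447\right)\right) - 330364} = \frac{1}{- 447 \left(1 - 894\right) - 330364} = \frac{1}{\left(-447\right) \left(-893\right) - 330364} = \frac{1}{399171 - 330364} = \frac{1}{68807}$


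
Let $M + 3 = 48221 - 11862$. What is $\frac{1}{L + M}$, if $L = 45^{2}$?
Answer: $\frac{1}{38381} \approx 2.6055 \cdot 10^{-5}$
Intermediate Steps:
$M = 36356$ ($M = -3 + \left(48221 - 11862\right) = -3 + 36359 = 36356$)
$L = 2025$
$\frac{1}{L + M} = \frac{1}{2025 + 36356} = \frac{1}{38381}$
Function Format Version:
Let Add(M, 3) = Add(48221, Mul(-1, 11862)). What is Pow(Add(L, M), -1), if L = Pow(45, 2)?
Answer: Rational(1, 38381) ≈ 2.6055e-5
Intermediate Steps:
M = 36356 (M = Add(-3, Add(48221, Mul(-1, 11862))) = Add(-3, Add(48221, -11862)) = Add(-3, 36359) = 36356)
L = 2025
Pow(Add(L, M), -1) = Pow(Add(2025, 36356), -1) = Pow(38381, -1) = Rational(1, 38381)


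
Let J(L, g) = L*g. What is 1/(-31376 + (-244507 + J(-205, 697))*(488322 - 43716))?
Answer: -1/172236838928 ≈ -5.8060e-12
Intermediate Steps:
1/(-31376 + (-244507 + J(-205, 697))*(488322 - 43716)) = 1/(-31376 + (-244507 - 205*697)*(488322 - 43716)) = 1/(-31376 + (-244507 - 142885)*444606) = 1/(-31376 - 387392*444606) = 1/(-31376 - 172236807552) = 1/(-172236838928) = -1/172236838928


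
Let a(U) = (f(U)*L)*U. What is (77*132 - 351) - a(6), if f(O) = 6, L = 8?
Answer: 9525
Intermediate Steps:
a(U) = 48*U (a(U) = (6*8)*U = 48*U)
(77*132 - 351) - a(6) = (77*132 - 351) - 48*6 = (10164 - 351) - 1*288 = 9813 - 288 = 9525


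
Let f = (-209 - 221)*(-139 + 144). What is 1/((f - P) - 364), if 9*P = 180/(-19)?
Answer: -19/47746 ≈ -0.00039794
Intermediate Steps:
f = -2150 (f = -430*5 = -2150)
P = -20/19 (P = (180/(-19))/9 = (180*(-1/19))/9 = (⅑)*(-180/19) = -20/19 ≈ -1.0526)
1/((f - P) - 364) = 1/((-2150 - 1*(-20/19)) - 364) = 1/((-2150 + 20/19) - 364) = 1/(-40830/19 - 364) = 1/(-47746/19) = -19/47746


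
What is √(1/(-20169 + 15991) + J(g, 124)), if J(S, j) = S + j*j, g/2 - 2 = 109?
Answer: √272273754854/4178 ≈ 124.89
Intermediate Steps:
g = 222 (g = 4 + 2*109 = 4 + 218 = 222)
J(S, j) = S + j²
√(1/(-20169 + 15991) + J(g, 124)) = √(1/(-20169 + 15991) + (222 + 124²)) = √(1/(-4178) + (222 + 15376)) = √(-1/4178 + 15598) = √(65168443/4178) = √272273754854/4178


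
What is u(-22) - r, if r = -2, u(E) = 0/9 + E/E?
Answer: 3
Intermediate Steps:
u(E) = 1 (u(E) = 0*(⅑) + 1 = 0 + 1 = 1)
u(-22) - r = 1 - 1*(-2) = 1 + 2 = 3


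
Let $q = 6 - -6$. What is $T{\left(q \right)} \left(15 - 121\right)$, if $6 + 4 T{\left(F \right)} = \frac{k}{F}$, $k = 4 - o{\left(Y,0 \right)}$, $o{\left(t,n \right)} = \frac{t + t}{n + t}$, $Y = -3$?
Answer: $\frac{1855}{12} \approx 154.58$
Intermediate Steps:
$o{\left(t,n \right)} = \frac{2 t}{n + t}$
$k = 2$ ($k = 4 - 2 \left(-3\right) \frac{1}{0 - 3} = 4 - 2 \left(-3\right) \frac{1}{-3} = 4 - 2 \left(-3\right) \left(- \frac{1}{3}\right) = 4 - 2 = 2$)
$q = 12$ ($q = 6 + 6 = 12$)
$T{\left(F \right)} = - \frac{3}{2} + \frac{1}{2 F}$ ($T{\left(F \right)} = - \frac{3}{2} + \frac{2 \frac{1}{F}}{4} = - \frac{3}{2} + \frac{1}{2 F}$)
$T{\left(q \right)} \left(15 - 121\right) = \frac{1 - 36}{2 \cdot 12} \left(15 - 121\right) = \frac{1}{2} \cdot \frac{1}{12} \left(1 - 36\right) \left(-106\right) = \frac{1}{2} \cdot \frac{1}{12} \left(-35\right) \left(-106\right) = \left(- \frac{35}{24}\right) \left(-106\right) = \frac{1855}{12}$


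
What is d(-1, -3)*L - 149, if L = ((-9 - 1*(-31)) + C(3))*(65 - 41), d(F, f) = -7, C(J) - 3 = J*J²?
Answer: -8885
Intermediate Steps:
C(J) = 3 + J³ (C(J) = 3 + J*J² = 3 + J³)
L = 1248 (L = ((-9 - 1*(-31)) + (3 + 3³))*(65 - 41) = ((-9 + 31) + (3 + 27))*24 = (22 + 30)*24 = 52*24 = 1248)
d(-1, -3)*L - 149 = -7*1248 - 149 = -8736 - 149 = -8885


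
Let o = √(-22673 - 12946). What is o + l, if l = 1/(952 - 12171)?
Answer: -1/11219 + I*√35619 ≈ -8.9135e-5 + 188.73*I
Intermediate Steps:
l = -1/11219 (l = 1/(-11219) = -1/11219 ≈ -8.9135e-5)
o = I*√35619 (o = √(-35619) = I*√35619 ≈ 188.73*I)
o + l = I*√35619 - 1/11219 = -1/11219 + I*√35619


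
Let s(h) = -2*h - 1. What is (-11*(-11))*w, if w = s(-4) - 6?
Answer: 121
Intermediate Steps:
s(h) = -1 - 2*h
w = 1 (w = (-1 - 2*(-4)) - 6 = (-1 + 8) - 6 = 7 - 6 = 1)
(-11*(-11))*w = -11*(-11)*1 = 121*1 = 121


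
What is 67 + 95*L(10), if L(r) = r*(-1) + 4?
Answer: -503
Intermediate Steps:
L(r) = 4 - r (L(r) = -r + 4 = 4 - r)
67 + 95*L(10) = 67 + 95*(4 - 1*10) = 67 + 95*(4 - 10) = 67 + 95*(-6) = 67 - 570 = -503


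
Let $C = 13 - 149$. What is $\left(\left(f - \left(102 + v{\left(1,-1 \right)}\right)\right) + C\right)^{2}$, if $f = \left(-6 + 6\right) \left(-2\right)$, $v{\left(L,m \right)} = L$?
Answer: $57121$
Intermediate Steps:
$C = -136$
$f = 0$ ($f = 0 \left(-2\right) = 0$)
$\left(\left(f - \left(102 + v{\left(1,-1 \right)}\right)\right) + C\right)^{2} = \left(\left(0 - 103\right) - 136\right)^{2} = \left(-103 - 136\right)^{2} = \left(-239\right)^{2} = 57121$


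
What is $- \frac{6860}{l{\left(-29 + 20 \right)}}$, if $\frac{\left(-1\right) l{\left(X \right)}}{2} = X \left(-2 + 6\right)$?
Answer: $- \frac{1715}{18} \approx -95.278$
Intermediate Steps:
$l{\left(X \right)} = - 8 X$ ($l{\left(X \right)} = - 2 X \left(-2 + 6\right) = - 2 X 4 = - 2 \cdot 4 X = - 8 X$)
$- \frac{6860}{l{\left(-29 + 20 \right)}} = - \frac{6860}{\left(-8\right) \left(-29 + 20\right)} = - \frac{6860}{\left(-8\right) \left(-9\right)} = - \frac{6860}{72} = \left(-6860\right) \frac{1}{72} = - \frac{1715}{18}$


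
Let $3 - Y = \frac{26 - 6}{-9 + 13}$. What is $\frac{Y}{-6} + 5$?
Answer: $\frac{16}{3} \approx 5.3333$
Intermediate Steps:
$Y = -2$ ($Y = 3 - \frac{26 - 6}{-9 + 13} = 3 - \frac{20}{4} = 3 - 20 \cdot \frac{1}{4} = 3 - 5 = -2$)
$\frac{Y}{-6} + 5 = \frac{1}{-6} \left(-2\right) + 5 = \left(- \frac{1}{6}\right) \left(-2\right) + 5 = \frac{1}{3} + 5 = \frac{16}{3}$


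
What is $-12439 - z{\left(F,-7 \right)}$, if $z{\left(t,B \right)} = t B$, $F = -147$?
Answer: $-13468$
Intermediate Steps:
$z{\left(t,B \right)} = B t$
$-12439 - z{\left(F,-7 \right)} = -12439 - \left(-7\right) \left(-147\right) = -12439 - 1029 = -13468$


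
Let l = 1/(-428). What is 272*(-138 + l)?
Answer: -4016420/107 ≈ -37537.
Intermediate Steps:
l = -1/428 ≈ -0.0023364
272*(-138 + l) = 272*(-138 - 1/428) = 272*(-59065/428) = -4016420/107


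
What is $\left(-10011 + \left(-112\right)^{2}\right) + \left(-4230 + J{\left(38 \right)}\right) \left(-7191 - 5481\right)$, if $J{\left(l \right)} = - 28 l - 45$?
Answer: $67658341$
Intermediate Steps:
$J{\left(l \right)} = -45 - 28 l$
$\left(-10011 + \left(-112\right)^{2}\right) + \left(-4230 + J{\left(38 \right)}\right) \left(-7191 - 5481\right) = \left(-10011 + \left(-112\right)^{2}\right) + \left(-4230 - 1109\right) \left(-7191 - 5481\right) = \left(-10011 + 12544\right) + \left(-4230 - 1109\right) \left(-12672\right) = 2533 + \left(-4230 - 1109\right) \left(-12672\right) = 2533 - -67655808 = 2533 + 67655808 = 67658341$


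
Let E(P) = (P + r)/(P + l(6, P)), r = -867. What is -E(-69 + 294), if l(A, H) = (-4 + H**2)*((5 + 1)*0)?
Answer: 214/75 ≈ 2.8533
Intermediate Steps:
l(A, H) = 0 (l(A, H) = (-4 + H**2)*(6*0) = (-4 + H**2)*0 = 0)
E(P) = (-867 + P)/P (E(P) = (P - 867)/(P + 0) = (-867 + P)/P)
-E(-69 + 294) = -(-867 + (-69 + 294))/(-69 + 294) = -(-867 + 225)/225 = -(-642)/225 = -1*(-214/75) = 214/75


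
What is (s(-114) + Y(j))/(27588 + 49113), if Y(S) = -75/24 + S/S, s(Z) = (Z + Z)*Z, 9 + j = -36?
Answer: 207919/613608 ≈ 0.33885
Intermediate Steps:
j = -45 (j = -9 - 36 = -45)
s(Z) = 2*Z² (s(Z) = (2*Z)*Z = 2*Z²)
Y(S) = -17/8 (Y(S) = -75*1/24 + 1 = -25/8 + 1 = -17/8)
(s(-114) + Y(j))/(27588 + 49113) = (2*(-114)² - 17/8)/(27588 + 49113) = (2*12996 - 17/8)/76701 = (25992 - 17/8)*(1/76701) = (207919/8)*(1/76701) = 207919/613608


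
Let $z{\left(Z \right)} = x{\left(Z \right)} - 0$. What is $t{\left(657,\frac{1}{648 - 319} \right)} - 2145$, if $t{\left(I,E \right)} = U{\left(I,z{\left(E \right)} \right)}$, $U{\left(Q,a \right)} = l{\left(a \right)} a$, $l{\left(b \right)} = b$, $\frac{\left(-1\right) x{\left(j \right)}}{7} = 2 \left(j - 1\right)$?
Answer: $- \frac{4307969}{2209} \approx -1950.2$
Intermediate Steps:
$x{\left(j \right)} = 14 - 14 j$ ($x{\left(j \right)} = - 7 \cdot 2 \left(j - 1\right) = - 7 \cdot 2 \left(-1 + j\right) = - 7 \left(-2 + 2 j\right) = 14 - 14 j$)
$z{\left(Z \right)} = 14 - 14 Z$ ($z{\left(Z \right)} = \left(14 - 14 Z\right) - 0 = \left(14 - 14 Z\right) + 0 = 14 - 14 Z$)
$U{\left(Q,a \right)} = a^{2}$ ($U{\left(Q,a \right)} = a a = a^{2}$)
$t{\left(I,E \right)} = \left(14 - 14 E\right)^{2}$
$t{\left(657,\frac{1}{648 - 319} \right)} - 2145 = 196 \left(-1 + \frac{1}{648 - 319}\right)^{2} - 2145 = 196 \left(-1 + \frac{1}{329}\right)^{2} - 2145 = 196 \left(- \frac{328}{329}\right)^{2} - 2145 = 196 \cdot \frac{107584}{108241} - 2145 = \frac{430336}{2209} - 2145 = - \frac{4307969}{2209}$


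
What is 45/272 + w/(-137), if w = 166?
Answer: -38987/37264 ≈ -1.0462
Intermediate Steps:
45/272 + w/(-137) = 45/272 + 166/(-137) = 45*(1/272) + 166*(-1/137) = 45/272 - 166/137 = -38987/37264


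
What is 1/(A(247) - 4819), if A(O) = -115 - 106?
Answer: -1/5040 ≈ -0.00019841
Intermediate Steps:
A(O) = -221
1/(A(247) - 4819) = 1/(-221 - 4819) = 1/(-5040) = -1/5040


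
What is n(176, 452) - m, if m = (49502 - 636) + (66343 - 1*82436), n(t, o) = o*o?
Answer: 171531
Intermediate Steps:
n(t, o) = o²
m = 32773 (m = 48866 + (66343 - 82436) = 48866 - 16093 = 32773)
n(176, 452) - m = 452² - 1*32773 = 204304 - 32773 = 171531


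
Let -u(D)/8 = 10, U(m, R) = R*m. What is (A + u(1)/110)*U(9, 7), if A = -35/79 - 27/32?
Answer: -3528441/27808 ≈ -126.89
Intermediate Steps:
u(D) = -80 (u(D) = -8*10 = -80)
A = -3253/2528 (A = -35*1/79 - 27*1/32 = -35/79 - 27/32 = -3253/2528 ≈ -1.2868)
(A + u(1)/110)*U(9, 7) = (-3253/2528 - 80/110)*(7*9) = (-3253/2528 - 80*1/110)*63 = (-3253/2528 - 8/11)*63 = -56007/27808*63 = -3528441/27808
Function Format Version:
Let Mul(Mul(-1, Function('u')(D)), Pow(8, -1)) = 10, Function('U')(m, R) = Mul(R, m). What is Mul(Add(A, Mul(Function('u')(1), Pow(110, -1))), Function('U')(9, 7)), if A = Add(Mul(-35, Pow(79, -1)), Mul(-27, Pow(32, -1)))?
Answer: Rational(-3528441, 27808) ≈ -126.89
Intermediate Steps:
Function('u')(D) = -80 (Function('u')(D) = Mul(-8, 10) = -80)
A = Rational(-3253, 2528) (A = Add(Mul(-35, Rational(1, 79)), Mul(-27, Rational(1, 32))) = Add(Rational(-35, 79), Rational(-27, 32)) = Rational(-3253, 2528) ≈ -1.2868)
Mul(Add(A, Mul(Function('u')(1), Pow(110, -1))), Function('U')(9, 7)) = Mul(Add(Rational(-3253, 2528), Mul(-80, Pow(110, -1))), Mul(7, 9)) = Mul(Add(Rational(-3253, 2528), Mul(-80, Rational(1, 110))), 63) = Mul(Add(Rational(-3253, 2528), Rational(-8, 11)), 63) = Mul(Rational(-56007, 27808), 63) = Rational(-3528441, 27808)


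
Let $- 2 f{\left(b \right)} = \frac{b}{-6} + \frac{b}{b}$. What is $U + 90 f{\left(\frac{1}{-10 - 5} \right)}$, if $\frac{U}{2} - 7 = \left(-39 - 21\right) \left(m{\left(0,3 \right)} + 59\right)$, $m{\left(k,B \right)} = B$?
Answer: $- \frac{14943}{2} \approx -7471.5$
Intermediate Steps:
$f{\left(b \right)} = - \frac{1}{2} + \frac{b}{12}$ ($f{\left(b \right)} = - \frac{\frac{b}{-6} + \frac{b}{b}}{2} = - \frac{b \left(- \frac{1}{6}\right) + 1}{2} = - \frac{- \frac{b}{6} + 1}{2} = - \frac{1 - \frac{b}{6}}{2} = - \frac{1}{2} + \frac{b}{12}$)
$U = -7426$ ($U = 14 + 2 \left(-39 - 21\right) \left(3 + 59\right) = 14 + 2 \left(\left(-60\right) 62\right) = 14 + 2 \left(-3720\right) = 14 - 7440 = -7426$)
$U + 90 f{\left(\frac{1}{-10 - 5} \right)} = -7426 + 90 \left(- \frac{1}{2} + \frac{1}{12 \left(-10 - 5\right)}\right) = -7426 + 90 \left(- \frac{1}{2} + \frac{1}{12 \left(-15\right)}\right) = -7426 + 90 \left(- \frac{1}{2} + \frac{1}{12} \left(- \frac{1}{15}\right)\right) = -7426 + 90 \left(- \frac{1}{2} - \frac{1}{180}\right) = -7426 + 90 \left(- \frac{91}{180}\right) = -7426 - \frac{91}{2} = - \frac{14943}{2}$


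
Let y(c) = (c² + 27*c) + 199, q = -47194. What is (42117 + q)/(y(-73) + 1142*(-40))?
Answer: 5077/42123 ≈ 0.12053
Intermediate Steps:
y(c) = 199 + c² + 27*c
(42117 + q)/(y(-73) + 1142*(-40)) = (42117 - 47194)/((199 + (-73)² + 27*(-73)) + 1142*(-40)) = -5077/((199 + 5329 - 1971) - 45680) = -5077/(3557 - 45680) = -5077/(-42123) = -5077*(-1/42123) = 5077/42123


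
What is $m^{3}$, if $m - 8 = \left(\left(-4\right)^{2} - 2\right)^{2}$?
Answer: $8489664$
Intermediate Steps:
$m = 204$ ($m = 8 + \left(\left(-4\right)^{2} - 2\right)^{2} = 8 + \left(16 - 2\right)^{2} = 8 + 14^{2} = 8 + 196 = 204$)
$m^{3} = 204^{3} = 8489664$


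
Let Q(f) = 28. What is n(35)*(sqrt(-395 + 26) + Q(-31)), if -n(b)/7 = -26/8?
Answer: 637 + 273*I*sqrt(41)/4 ≈ 637.0 + 437.01*I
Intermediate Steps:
n(b) = 91/4 (n(b) = -(-182)/8 = -7*(-13/4) = 91/4)
n(35)*(sqrt(-395 + 26) + Q(-31)) = 91*(sqrt(-395 + 26) + 28)/4 = 91*(sqrt(-369) + 28)/4 = 91*(3*I*sqrt(41) + 28)/4 = 91*(28 + 3*I*sqrt(41))/4 = 637 + 273*I*sqrt(41)/4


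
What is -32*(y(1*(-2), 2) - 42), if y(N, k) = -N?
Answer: 1280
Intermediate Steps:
-32*(y(1*(-2), 2) - 42) = -32*(-(-2) - 42) = -32*(-1*(-2) - 42) = -32*(2 - 42) = -32*(-40) = 1280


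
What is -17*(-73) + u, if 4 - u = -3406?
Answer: 4651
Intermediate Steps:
u = 3410 (u = 4 - 1*(-3406) = 4 + 3406 = 3410)
-17*(-73) + u = -17*(-73) + 3410 = 1241 + 3410 = 4651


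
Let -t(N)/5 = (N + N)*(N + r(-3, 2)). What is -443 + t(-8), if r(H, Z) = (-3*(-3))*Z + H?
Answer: 117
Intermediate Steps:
r(H, Z) = H + 9*Z (r(H, Z) = 9*Z + H = H + 9*Z)
t(N) = -10*N*(15 + N) (t(N) = -5*(N + N)*(N + (-3 + 9*2)) = -5*2*N*(N + (-3 + 18)) = -5*2*N*(N + 15) = -5*2*N*(15 + N) = -10*N*(15 + N))
-443 + t(-8) = -443 - 10*(-8)*(15 - 8) = -443 - 10*(-8)*7 = -443 + 560 = 117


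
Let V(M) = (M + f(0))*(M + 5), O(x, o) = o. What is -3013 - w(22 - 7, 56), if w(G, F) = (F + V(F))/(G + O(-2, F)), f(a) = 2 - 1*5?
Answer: -217212/71 ≈ -3059.3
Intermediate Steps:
f(a) = -3 (f(a) = 2 - 5 = -3)
V(M) = (-3 + M)*(5 + M) (V(M) = (M - 3)*(M + 5) = (-3 + M)*(5 + M))
w(G, F) = (-15 + F**2 + 3*F)/(F + G) (w(G, F) = (F + (-15 + F**2 + 2*F))/(G + F) = (-15 + F**2 + 3*F)/(F + G))
-3013 - w(22 - 7, 56) = -3013 - (-15 + 56**2 + 3*56)/(56 + (22 - 7)) = -3013 - (-15 + 3136 + 168)/(56 + 15) = -3013 - 3289/71 = -217212/71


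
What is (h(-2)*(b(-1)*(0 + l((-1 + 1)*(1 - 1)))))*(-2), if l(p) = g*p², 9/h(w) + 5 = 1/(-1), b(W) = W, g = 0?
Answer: 0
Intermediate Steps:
h(w) = -3/2 (h(w) = 9/(-5 + 1/(-1)) = 9/(-5 - 1) = 9/(-6) = 9*(-⅙) = -3/2)
l(p) = 0 (l(p) = 0*p² = 0)
(h(-2)*(b(-1)*(0 + l((-1 + 1)*(1 - 1)))))*(-2) = -(-3)*(0 + 0)/2*(-2) = -(-3)*0/2*(-2) = -3/2*0*(-2) = 0*(-2) = 0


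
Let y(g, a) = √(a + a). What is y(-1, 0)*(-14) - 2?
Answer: -2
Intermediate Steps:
y(g, a) = √2*√a (y(g, a) = √(2*a) = √2*√a)
y(-1, 0)*(-14) - 2 = (√2*√0)*(-14) - 2 = (√2*0)*(-14) - 2 = 0*(-14) - 2 = 0 - 2 = -2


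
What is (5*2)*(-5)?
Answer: -50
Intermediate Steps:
(5*2)*(-5) = 10*(-5) = -50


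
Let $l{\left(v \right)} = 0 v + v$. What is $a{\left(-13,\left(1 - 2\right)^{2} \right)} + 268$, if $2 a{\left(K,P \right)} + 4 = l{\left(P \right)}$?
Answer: $\frac{533}{2} \approx 266.5$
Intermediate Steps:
$l{\left(v \right)} = v$ ($l{\left(v \right)} = 0 + v = v$)
$a{\left(K,P \right)} = -2 + \frac{P}{2}$
$a{\left(-13,\left(1 - 2\right)^{2} \right)} + 268 = \left(-2 + \frac{\left(1 - 2\right)^{2}}{2}\right) + 268 = \left(-2 + \frac{\left(-1\right)^{2}}{2}\right) + 268 = \left(-2 + \frac{1}{2} \cdot 1\right) + 268 = \left(-2 + \frac{1}{2}\right) + 268 = - \frac{3}{2} + 268 = \frac{533}{2}$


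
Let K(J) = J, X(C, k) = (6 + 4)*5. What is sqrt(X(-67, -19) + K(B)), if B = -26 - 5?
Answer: sqrt(19) ≈ 4.3589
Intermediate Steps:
X(C, k) = 50 (X(C, k) = 10*5 = 50)
B = -31
sqrt(X(-67, -19) + K(B)) = sqrt(50 - 31) = sqrt(19)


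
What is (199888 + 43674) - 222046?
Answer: 21516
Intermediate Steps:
(199888 + 43674) - 222046 = 243562 - 222046 = 21516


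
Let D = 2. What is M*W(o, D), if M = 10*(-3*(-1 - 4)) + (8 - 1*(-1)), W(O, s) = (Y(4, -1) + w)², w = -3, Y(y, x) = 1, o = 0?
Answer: 636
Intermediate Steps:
W(O, s) = 4 (W(O, s) = (1 - 3)² = (-2)² = 4)
M = 159 (M = 10*(-3*(-5)) + (8 + 1) = 10*15 + 9 = 150 + 9 = 159)
M*W(o, D) = 159*4 = 636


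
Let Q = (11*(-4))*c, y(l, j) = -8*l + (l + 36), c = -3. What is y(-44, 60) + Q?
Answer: 476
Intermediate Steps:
y(l, j) = 36 - 7*l (y(l, j) = -8*l + (36 + l) = 36 - 7*l)
Q = 132 (Q = (11*(-4))*(-3) = -44*(-3) = 132)
y(-44, 60) + Q = (36 - 7*(-44)) + 132 = (36 + 308) + 132 = 344 + 132 = 476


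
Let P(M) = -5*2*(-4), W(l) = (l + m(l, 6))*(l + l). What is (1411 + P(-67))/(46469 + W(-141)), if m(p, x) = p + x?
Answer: 1451/124301 ≈ 0.011673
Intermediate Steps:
W(l) = 2*l*(6 + 2*l) (W(l) = (l + (l + 6))*(l + l) = (l + (6 + l))*(2*l) = (6 + 2*l)*(2*l) = 2*l*(6 + 2*l))
P(M) = 40 (P(M) = -10*(-4) = 40)
(1411 + P(-67))/(46469 + W(-141)) = (1411 + 40)/(46469 + 4*(-141)*(3 - 141)) = 1451/(46469 + 4*(-141)*(-138)) = 1451/(46469 + 77832) = 1451/124301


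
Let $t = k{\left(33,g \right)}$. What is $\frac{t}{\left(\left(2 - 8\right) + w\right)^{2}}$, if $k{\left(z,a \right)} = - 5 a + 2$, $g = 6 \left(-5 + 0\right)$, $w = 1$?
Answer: $\frac{152}{25} \approx 6.08$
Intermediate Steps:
$g = -30$ ($g = 6 \left(-5\right) = -30$)
$k{\left(z,a \right)} = 2 - 5 a$
$t = 152$ ($t = 2 - -150 = 2 + 150 = 152$)
$\frac{t}{\left(\left(2 - 8\right) + w\right)^{2}} = \frac{152}{\left(\left(2 - 8\right) + 1\right)^{2}} = \frac{152}{\left(-6 + 1\right)^{2}} = \frac{152}{\left(-5\right)^{2}} = \frac{152}{25}$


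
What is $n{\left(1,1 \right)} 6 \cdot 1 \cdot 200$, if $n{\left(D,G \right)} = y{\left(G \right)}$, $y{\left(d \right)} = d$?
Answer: $1200$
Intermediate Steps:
$n{\left(D,G \right)} = G$
$n{\left(1,1 \right)} 6 \cdot 1 \cdot 200 = 1 \cdot 6 \cdot 1 \cdot 200 = 6 \cdot 1 \cdot 200 = 6 \cdot 200 = 1200$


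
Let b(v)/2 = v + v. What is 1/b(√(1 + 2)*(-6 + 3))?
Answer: -√3/36 ≈ -0.048113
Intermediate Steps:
b(v) = 4*v (b(v) = 2*(v + v) = 2*(2*v) = 4*v)
1/b(√(1 + 2)*(-6 + 3)) = 1/(4*(√(1 + 2)*(-6 + 3))) = 1/(4*(√3*(-3))) = 1/(4*(-3*√3)) = 1/(-12*√3) = -√3/36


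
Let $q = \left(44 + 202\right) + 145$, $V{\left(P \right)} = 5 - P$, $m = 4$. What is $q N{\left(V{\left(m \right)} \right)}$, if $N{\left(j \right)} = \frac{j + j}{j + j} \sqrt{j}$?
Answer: $391$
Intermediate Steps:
$N{\left(j \right)} = \sqrt{j}$ ($N{\left(j \right)} = \frac{2 j}{2 j} \sqrt{j} = 2 j \frac{1}{2 j} \sqrt{j} = 1 \sqrt{j} = \sqrt{j}$)
$q = 391$ ($q = 246 + 145 = 391$)
$q N{\left(V{\left(m \right)} \right)} = 391 \sqrt{5 - 4} = 391 \sqrt{1} = 391 \cdot 1 = 391$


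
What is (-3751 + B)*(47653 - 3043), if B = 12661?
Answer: 397475100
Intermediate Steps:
(-3751 + B)*(47653 - 3043) = (-3751 + 12661)*(47653 - 3043) = 8910*44610 = 397475100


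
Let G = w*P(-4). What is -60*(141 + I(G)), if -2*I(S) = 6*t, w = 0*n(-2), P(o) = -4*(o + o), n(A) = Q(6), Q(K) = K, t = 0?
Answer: -8460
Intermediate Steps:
n(A) = 6
P(o) = -8*o
w = 0 (w = 0*6 = 0)
G = 0 (G = 0*(-8*(-4)) = 0*32 = 0)
I(S) = 0 (I(S) = -3*0 = -½*0 = 0)
-60*(141 + I(G)) = -60*(141 + 0) = -60*141 = -8460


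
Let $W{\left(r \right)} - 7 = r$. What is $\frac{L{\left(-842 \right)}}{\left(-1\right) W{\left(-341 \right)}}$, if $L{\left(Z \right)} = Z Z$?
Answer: $\frac{354482}{167} \approx 2122.6$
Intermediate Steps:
$W{\left(r \right)} = 7 + r$
$L{\left(Z \right)} = Z^{2}$
$\frac{L{\left(-842 \right)}}{\left(-1\right) W{\left(-341 \right)}} = \frac{\left(-842\right)^{2}}{\left(-1\right) \left(7 - 341\right)} = \frac{708964}{\left(-1\right) \left(-334\right)} = \frac{708964}{334} = 708964 \cdot \frac{1}{334} = \frac{354482}{167}$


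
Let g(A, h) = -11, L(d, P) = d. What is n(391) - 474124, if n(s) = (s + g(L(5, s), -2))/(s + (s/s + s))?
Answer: -371238712/783 ≈ -4.7412e+5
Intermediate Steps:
n(s) = (-11 + s)/(1 + 2*s) (n(s) = (s - 11)/(s + (s/s + s)) = (-11 + s)/(s + (1 + s)) = (-11 + s)/(1 + 2*s))
n(391) - 474124 = (-11 + 391)/(1 + 2*391) - 474124 = 380/(1 + 782) - 474124 = 380/783 - 474124 = -371238712/783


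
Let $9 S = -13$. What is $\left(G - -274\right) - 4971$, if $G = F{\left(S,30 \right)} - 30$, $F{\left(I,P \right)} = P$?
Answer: $-4697$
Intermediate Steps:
$S = - \frac{13}{9}$ ($S = \frac{1}{9} \left(-13\right) = - \frac{13}{9} \approx -1.4444$)
$G = 0$ ($G = 30 - 30 = 0$)
$\left(G - -274\right) - 4971 = \left(0 - -274\right) - 4971 = \left(0 + 274\right) - 4971 = 274 - 4971 = -4697$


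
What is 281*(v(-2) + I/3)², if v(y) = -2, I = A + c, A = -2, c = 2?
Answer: 1124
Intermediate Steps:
I = 0 (I = -2 + 2 = 0)
281*(v(-2) + I/3)² = 281*(-2 + 0/3)² = 281*(-2 + 0*(⅓))² = 281*(-2 + 0)² = 281*(-2)² = 281*4 = 1124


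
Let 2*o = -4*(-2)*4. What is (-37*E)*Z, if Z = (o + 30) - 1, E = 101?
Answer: -168165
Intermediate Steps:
o = 16 (o = (-4*(-2)*4)/2 = (8*4)/2 = (1/2)*32 = 16)
Z = 45 (Z = (16 + 30) - 1 = 46 - 1 = 45)
(-37*E)*Z = -37*101*45 = -3737*45 = -168165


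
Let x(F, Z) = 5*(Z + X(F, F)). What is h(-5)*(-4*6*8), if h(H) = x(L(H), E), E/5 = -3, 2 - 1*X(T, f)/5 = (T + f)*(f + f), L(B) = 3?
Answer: 177600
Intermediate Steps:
X(T, f) = 10 - 10*f*(T + f) (X(T, f) = 10 - 5*(T + f)*(f + f) = 10 - 5*(T + f)*2*f = 10 - 10*f*(T + f))
E = -15 (E = 5*(-3) = -15)
x(F, Z) = 50 - 100*F² + 5*Z (x(F, Z) = 5*(Z + (10 - 10*F² - 10*F*F)) = 5*(Z + (10 - 10*F² - 10*F²)) = 5*(Z + (10 - 20*F²)) = 5*(10 + Z - 20*F²) = 50 - 100*F² + 5*Z)
h(H) = -925 (h(H) = 50 - 100*3² + 5*(-15) = 50 - 100*9 - 75 = 50 - 900 - 75 = -925)
h(-5)*(-4*6*8) = -925*(-4*6)*8 = -(-22200)*8 = -925*(-192) = 177600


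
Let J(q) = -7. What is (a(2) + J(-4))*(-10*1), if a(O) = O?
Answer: 50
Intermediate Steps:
(a(2) + J(-4))*(-10*1) = (2 - 7)*(-10*1) = -5*(-10) = 50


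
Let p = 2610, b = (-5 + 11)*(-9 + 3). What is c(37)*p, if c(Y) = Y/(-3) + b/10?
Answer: -41586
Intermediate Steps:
b = -36 (b = 6*(-6) = -36)
c(Y) = -18/5 - Y/3 (c(Y) = Y/(-3) - 36/10 = Y*(-1/3) - 36*1/10 = -Y/3 - 18/5 = -18/5 - Y/3)
c(37)*p = (-18/5 - 1/3*37)*2610 = (-18/5 - 37/3)*2610 = -239/15*2610 = -41586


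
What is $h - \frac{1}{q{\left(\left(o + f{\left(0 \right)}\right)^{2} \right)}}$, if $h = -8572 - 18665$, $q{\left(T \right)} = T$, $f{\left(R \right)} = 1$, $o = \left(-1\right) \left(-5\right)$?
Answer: $- \frac{980533}{36} \approx -27237.0$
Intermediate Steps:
$o = 5$
$h = -27237$ ($h = -8572 - 18665 = -27237$)
$h - \frac{1}{q{\left(\left(o + f{\left(0 \right)}\right)^{2} \right)}} = -27237 - \frac{1}{\left(5 + 1\right)^{2}} = -27237 - \frac{1}{6^{2}} = -27237 - \frac{1}{36} = - \frac{980533}{36}$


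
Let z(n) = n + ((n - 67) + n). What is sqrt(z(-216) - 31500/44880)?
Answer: I*sqrt(100109515)/374 ≈ 26.753*I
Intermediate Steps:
z(n) = -67 + 3*n (z(n) = n + ((-67 + n) + n) = n + (-67 + 2*n) = -67 + 3*n)
sqrt(z(-216) - 31500/44880) = sqrt((-67 + 3*(-216)) - 31500/44880) = sqrt((-67 - 648) - 31500*1/44880) = sqrt(-715 - 525/748) = sqrt(-535345/748) = I*sqrt(100109515)/374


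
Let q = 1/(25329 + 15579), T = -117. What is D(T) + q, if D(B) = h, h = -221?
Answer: -9040667/40908 ≈ -221.00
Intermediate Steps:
q = 1/40908 ≈ 2.4445e-5
D(B) = -221
D(T) + q = -221 + 1/40908 = -9040667/40908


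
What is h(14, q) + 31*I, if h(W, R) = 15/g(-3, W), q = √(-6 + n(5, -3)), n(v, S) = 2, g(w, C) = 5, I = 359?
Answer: 11132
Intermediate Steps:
q = 2*I (q = √(-6 + 2) = √(-4) = 2*I ≈ 2.0*I)
h(W, R) = 3 (h(W, R) = 15/5 = 15*(⅕) = 3)
h(14, q) + 31*I = 3 + 31*359 = 3 + 11129 = 11132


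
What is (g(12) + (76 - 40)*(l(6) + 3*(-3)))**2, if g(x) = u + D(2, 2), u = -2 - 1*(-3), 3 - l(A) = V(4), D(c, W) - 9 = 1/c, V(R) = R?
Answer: 488601/4 ≈ 1.2215e+5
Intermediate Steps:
D(c, W) = 9 + 1/c
l(A) = -1 (l(A) = 3 - 1*4 = 3 - 4 = -1)
u = 1 (u = -2 + 3 = 1)
g(x) = 21/2 (g(x) = 1 + (9 + 1/2) = 1 + 19/2 = 21/2)
(g(12) + (76 - 40)*(l(6) + 3*(-3)))**2 = (21/2 + (76 - 40)*(-1 + 3*(-3)))**2 = (21/2 + 36*(-1 - 9))**2 = (21/2 + 36*(-10))**2 = (21/2 - 360)**2 = (-699/2)**2 = 488601/4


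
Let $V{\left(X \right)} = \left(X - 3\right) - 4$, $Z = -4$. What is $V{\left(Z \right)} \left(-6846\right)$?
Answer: $75306$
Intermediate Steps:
$V{\left(X \right)} = -7 + X$ ($V{\left(X \right)} = \left(-3 + X\right) - 4 = -7 + X$)
$V{\left(Z \right)} \left(-6846\right) = \left(-7 - 4\right) \left(-6846\right) = \left(-11\right) \left(-6846\right) = 75306$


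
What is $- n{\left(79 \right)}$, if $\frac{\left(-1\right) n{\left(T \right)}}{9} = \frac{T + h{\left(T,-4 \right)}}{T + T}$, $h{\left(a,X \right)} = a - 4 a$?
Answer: $-9$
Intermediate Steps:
$h{\left(a,X \right)} = - 3 a$
$n{\left(T \right)} = 9$ ($n{\left(T \right)} = - 9 \frac{T - 3 T}{T + T} = - 9 \frac{\left(-2\right) T}{2 T} = - 9 - 2 T \frac{1}{2 T} = \left(-9\right) \left(-1\right) = 9$)
$- n{\left(79 \right)} = \left(-1\right) 9 = -9$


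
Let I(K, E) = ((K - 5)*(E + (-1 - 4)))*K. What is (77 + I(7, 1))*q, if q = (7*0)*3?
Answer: 0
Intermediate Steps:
I(K, E) = K*(-5 + E)*(-5 + K) (I(K, E) = ((-5 + K)*(E - 5))*K = ((-5 + K)*(-5 + E))*K = ((-5 + E)*(-5 + K))*K = K*(-5 + E)*(-5 + K))
q = 0 (q = 0*3 = 0)
(77 + I(7, 1))*q = (77 + 7*(25 - 5*1 - 5*7 + 1*7))*0 = (77 + 7*(25 - 5 - 35 + 7))*0 = (77 + 7*(-8))*0 = (77 - 56)*0 = 21*0 = 0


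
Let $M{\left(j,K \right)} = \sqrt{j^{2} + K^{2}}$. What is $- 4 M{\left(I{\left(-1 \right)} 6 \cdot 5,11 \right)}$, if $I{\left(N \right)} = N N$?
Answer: $- 4 \sqrt{1021} \approx -127.81$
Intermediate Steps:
$I{\left(N \right)} = N^{2}$
$M{\left(j,K \right)} = \sqrt{K^{2} + j^{2}}$
$- 4 M{\left(I{\left(-1 \right)} 6 \cdot 5,11 \right)} = - 4 \sqrt{11^{2} + \left(\left(-1\right)^{2} \cdot 6 \cdot 5\right)^{2}} = - 4 \sqrt{121 + \left(1 \cdot 30\right)^{2}} = - 4 \sqrt{121 + 30^{2}} = - 4 \sqrt{121 + 900} = - 4 \sqrt{1021}$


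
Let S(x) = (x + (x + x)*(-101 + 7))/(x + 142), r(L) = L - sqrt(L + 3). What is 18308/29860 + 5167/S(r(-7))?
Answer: 36341290002/73985615 - 1467428*I/9911 ≈ 491.19 - 148.06*I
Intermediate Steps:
r(L) = L - sqrt(3 + L)
S(x) = -187*x/(142 + x) (S(x) = (x + (2*x)*(-94))/(142 + x) = (x - 188*x)/(142 + x) = (-187*x)/(142 + x) = -187*x/(142 + x))
18308/29860 + 5167/S(r(-7)) = 18308/29860 + 5167/((-187*(-7 - sqrt(3 - 7))/(142 + (-7 - sqrt(3 - 7))))) = 18308*(1/29860) + 5167/((-187*(-7 - sqrt(-4))/(142 + (-7 - sqrt(-4))))) = 4577/7465 + 5167/((-187*(-7 - 2*I)/(142 + (-7 - 2*I)))) = 4577/7465 + 5167/((-187*(-7 - 2*I)/(135 - 2*I))) = 4577/7465 + 5167/((-187*(-7 - 2*I)*(135 + 2*I)/18229)) = 4577/7465 + 5167*(-(-7 + 2*I)*(135 - 2*I)/9911) = 4577/7465 - 5167*(-7 + 2*I)*(135 - 2*I)/9911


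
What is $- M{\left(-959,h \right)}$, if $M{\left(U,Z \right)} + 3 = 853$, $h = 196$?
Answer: $-850$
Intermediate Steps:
$M{\left(U,Z \right)} = 850$ ($M{\left(U,Z \right)} = -3 + 853 = 850$)
$- M{\left(-959,h \right)} = \left(-1\right) 850 = -850$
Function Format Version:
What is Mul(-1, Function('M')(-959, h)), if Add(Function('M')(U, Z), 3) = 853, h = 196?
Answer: -850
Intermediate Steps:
Function('M')(U, Z) = 850 (Function('M')(U, Z) = Add(-3, 853) = 850)
Mul(-1, Function('M')(-959, h)) = Mul(-1, 850) = -850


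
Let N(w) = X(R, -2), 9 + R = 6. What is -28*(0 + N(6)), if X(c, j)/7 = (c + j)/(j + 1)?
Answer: -980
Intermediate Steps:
R = -3 (R = -9 + 6 = -3)
X(c, j) = 7*(c + j)/(1 + j) (X(c, j) = 7*((c + j)/(j + 1)) = 7*((c + j)/(1 + j)) = 7*(c + j)/(1 + j))
N(w) = 35 (N(w) = 7*(-3 - 2)/(1 - 2) = 7*(-5)/(-1) = 7*(-1)*(-5) = 35)
-28*(0 + N(6)) = -28*(0 + 35) = -28*35 = -980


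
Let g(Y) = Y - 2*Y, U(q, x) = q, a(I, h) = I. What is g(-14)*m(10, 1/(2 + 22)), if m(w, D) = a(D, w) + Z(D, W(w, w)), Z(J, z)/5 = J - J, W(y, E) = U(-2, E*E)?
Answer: 7/12 ≈ 0.58333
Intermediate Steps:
g(Y) = -Y
W(y, E) = -2
Z(J, z) = 0 (Z(J, z) = 5*(J - J) = 5*0 = 0)
m(w, D) = D (m(w, D) = D + 0 = D)
g(-14)*m(10, 1/(2 + 22)) = (-1*(-14))/(2 + 22) = 14/24 = 14*(1/24) = 7/12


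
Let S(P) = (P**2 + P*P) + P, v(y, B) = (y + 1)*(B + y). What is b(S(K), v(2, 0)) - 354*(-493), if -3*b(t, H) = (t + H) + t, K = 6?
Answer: 174468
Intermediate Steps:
v(y, B) = (1 + y)*(B + y)
S(P) = P + 2*P**2 (S(P) = (P**2 + P**2) + P = 2*P**2 + P = P + 2*P**2)
b(t, H) = -2*t/3 - H/3 (b(t, H) = -((t + H) + t)/3 = -((H + t) + t)/3 = -(H + 2*t)/3 = -2*t/3 - H/3)
b(S(K), v(2, 0)) - 354*(-493) = (-4*(1 + 2*6) - (0 + 2 + 2**2 + 0*2)/3) - 354*(-493) = (-4*(1 + 12) - (0 + 2 + 4 + 0)/3) + 174522 = (-4*13 - 1/3*6) + 174522 = (-2/3*78 - 2) + 174522 = (-52 - 2) + 174522 = -54 + 174522 = 174468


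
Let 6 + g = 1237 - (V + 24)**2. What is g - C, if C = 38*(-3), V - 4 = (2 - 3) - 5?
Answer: 861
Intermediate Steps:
V = -2 (V = 4 + ((2 - 3) - 5) = 4 + (-1 - 5) = 4 - 6 = -2)
C = -114
g = 747 (g = -6 + (1237 - (-2 + 24)**2) = -6 + (1237 - 1*22**2) = -6 + (1237 - 1*484) = -6 + (1237 - 484) = -6 + 753 = 747)
g - C = 747 - 1*(-114) = 747 + 114 = 861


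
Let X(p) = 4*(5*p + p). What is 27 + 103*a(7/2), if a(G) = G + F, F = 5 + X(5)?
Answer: 26525/2 ≈ 13263.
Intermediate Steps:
X(p) = 24*p (X(p) = 4*(6*p) = 24*p)
F = 125 (F = 5 + 24*5 = 5 + 120 = 125)
a(G) = 125 + G (a(G) = G + 125 = 125 + G)
27 + 103*a(7/2) = 27 + 103*(125 + 7/2) = 27 + 103*(257/2) = 27 + 26471/2 = 26525/2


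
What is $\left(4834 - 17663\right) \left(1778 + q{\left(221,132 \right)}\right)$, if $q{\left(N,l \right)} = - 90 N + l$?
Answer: $230665420$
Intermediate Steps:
$q{\left(N,l \right)} = l - 90 N$
$\left(4834 - 17663\right) \left(1778 + q{\left(221,132 \right)}\right) = \left(4834 - 17663\right) \left(1778 + \left(132 - 19890\right)\right) = - 12829 \left(1778 + \left(132 - 19890\right)\right) = - 12829 \left(1778 - 19758\right) = \left(-12829\right) \left(-17980\right) = 230665420$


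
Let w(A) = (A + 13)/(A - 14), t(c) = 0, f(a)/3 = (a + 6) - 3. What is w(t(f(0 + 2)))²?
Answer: 169/196 ≈ 0.86224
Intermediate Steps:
f(a) = 9 + 3*a (f(a) = 3*((a + 6) - 3) = 3*((6 + a) - 3) = 3*(3 + a) = 9 + 3*a)
w(A) = (13 + A)/(-14 + A)
w(t(f(0 + 2)))² = ((13 + 0)/(-14 + 0))² = (13/(-14))² = (-1/14*13)² = (-13/14)² = 169/196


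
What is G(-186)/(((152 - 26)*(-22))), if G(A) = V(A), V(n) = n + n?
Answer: 31/231 ≈ 0.13420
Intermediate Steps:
V(n) = 2*n
G(A) = 2*A
G(-186)/(((152 - 26)*(-22))) = (2*(-186))/(((152 - 26)*(-22))) = -372/(126*(-22)) = -372/(-2772) = -372*(-1/2772) = 31/231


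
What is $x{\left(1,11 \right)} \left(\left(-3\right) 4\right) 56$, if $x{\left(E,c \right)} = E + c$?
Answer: $-8064$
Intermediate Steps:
$x{\left(1,11 \right)} \left(\left(-3\right) 4\right) 56 = \left(1 + 11\right) \left(\left(-3\right) 4\right) 56 = 12 \left(-12\right) 56 = \left(-144\right) 56 = -8064$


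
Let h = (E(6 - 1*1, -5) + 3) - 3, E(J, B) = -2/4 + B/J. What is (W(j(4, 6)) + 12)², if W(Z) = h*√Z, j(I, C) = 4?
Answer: 81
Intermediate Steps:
E(J, B) = -½ + B/J (E(J, B) = -2*¼ + B/J = -½ + B/J)
h = -3/2 (h = ((-5 - (6 - 1*1)/2)/(6 - 1*1) + 3) - 3 = ((-5 - (6 - 1)/2)/(6 - 1) + 3) - 3 = ((-5 - ½*5)/5 + 3) - 3 = ((-5 - 5/2)/5 + 3) - 3 = ((⅕)*(-15/2) + 3) - 3 = (-3/2 + 3) - 3 = 3/2 - 3 = -3/2 ≈ -1.5000)
W(Z) = -3*√Z/2
(W(j(4, 6)) + 12)² = (-3*√4/2 + 12)² = (-3/2*2 + 12)² = (-3 + 12)² = 9² = 81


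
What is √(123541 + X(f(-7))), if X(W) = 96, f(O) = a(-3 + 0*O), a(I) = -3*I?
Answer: √123637 ≈ 351.62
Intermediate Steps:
f(O) = 9 (f(O) = -3*(-3 + 0*O) = -3*(-3 + 0) = -3*(-3) = 9)
√(123541 + X(f(-7))) = √(123541 + 96) = √123637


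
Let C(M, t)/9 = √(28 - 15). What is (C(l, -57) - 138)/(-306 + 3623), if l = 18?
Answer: -138/3317 + 9*√13/3317 ≈ -0.031821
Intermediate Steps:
C(M, t) = 9*√13 (C(M, t) = 9*√(28 - 15) = 9*√13)
(C(l, -57) - 138)/(-306 + 3623) = (9*√13 - 138)/(-306 + 3623) = (-138 + 9*√13)/3317 = (-138 + 9*√13)*(1/3317) = -138/3317 + 9*√13/3317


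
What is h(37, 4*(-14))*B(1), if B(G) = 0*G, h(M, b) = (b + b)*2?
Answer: 0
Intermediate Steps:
h(M, b) = 4*b (h(M, b) = (2*b)*2 = 4*b)
B(G) = 0
h(37, 4*(-14))*B(1) = (4*(4*(-14)))*0 = (4*(-56))*0 = -224*0 = 0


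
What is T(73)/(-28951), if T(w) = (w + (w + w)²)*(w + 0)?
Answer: -1561397/28951 ≈ -53.932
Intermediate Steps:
T(w) = w*(w + 4*w²) (T(w) = (w + (2*w)²)*w = (w + 4*w²)*w = w*(w + 4*w²))
T(73)/(-28951) = (73²*(1 + 4*73))/(-28951) = (5329*(1 + 292))*(-1/28951) = (5329*293)*(-1/28951) = 1561397*(-1/28951) = -1561397/28951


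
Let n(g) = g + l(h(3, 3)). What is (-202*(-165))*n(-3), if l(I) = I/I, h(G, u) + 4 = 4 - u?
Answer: -66660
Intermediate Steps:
h(G, u) = -u (h(G, u) = -4 + (4 - u) = -u)
l(I) = 1
n(g) = 1 + g (n(g) = g + 1 = 1 + g)
(-202*(-165))*n(-3) = (-202*(-165))*(1 - 3) = 33330*(-2) = -66660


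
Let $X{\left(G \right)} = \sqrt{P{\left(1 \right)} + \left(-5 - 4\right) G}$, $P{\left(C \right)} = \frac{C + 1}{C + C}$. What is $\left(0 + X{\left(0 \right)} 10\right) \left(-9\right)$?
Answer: $-90$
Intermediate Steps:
$P{\left(C \right)} = \frac{1 + C}{2 C}$
$X{\left(G \right)} = \sqrt{1 - 9 G}$ ($X{\left(G \right)} = \sqrt{\frac{1 + 1}{2 \cdot 1} + \left(-5 - 4\right) G} = \sqrt{\frac{1}{2} \cdot 1 \cdot 2 - 9 G} = \sqrt{1 - 9 G}$)
$\left(0 + X{\left(0 \right)} 10\right) \left(-9\right) = \left(0 + \sqrt{1 - 0} \cdot 10\right) \left(-9\right) = \left(0 + \sqrt{1 + 0} \cdot 10\right) \left(-9\right) = \left(0 + \sqrt{1} \cdot 10\right) \left(-9\right) = \left(0 + 1 \cdot 10\right) \left(-9\right) = \left(0 + 10\right) \left(-9\right) = 10 \left(-9\right) = -90$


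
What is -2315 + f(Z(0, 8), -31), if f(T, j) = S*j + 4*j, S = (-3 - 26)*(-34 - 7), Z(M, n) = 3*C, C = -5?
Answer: -39298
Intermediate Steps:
Z(M, n) = -15 (Z(M, n) = 3*(-5) = -15)
S = 1189 (S = -29*(-41) = 1189)
f(T, j) = 1193*j (f(T, j) = 1189*j + 4*j = 1193*j)
-2315 + f(Z(0, 8), -31) = -2315 + 1193*(-31) = -2315 - 36983 = -39298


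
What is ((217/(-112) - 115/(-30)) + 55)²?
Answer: 7458361/2304 ≈ 3237.1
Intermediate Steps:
((217/(-112) - 115/(-30)) + 55)² = ((217*(-1/112) - 115*(-1/30)) + 55)² = ((-31/16 + 23/6) + 55)² = (91/48 + 55)² = (2731/48)² = 7458361/2304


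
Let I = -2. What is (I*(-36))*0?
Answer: 0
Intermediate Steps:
(I*(-36))*0 = -2*(-36)*0 = 72*0 = 0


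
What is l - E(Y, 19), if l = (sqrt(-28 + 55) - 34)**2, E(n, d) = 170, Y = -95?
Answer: 1013 - 204*sqrt(3) ≈ 659.66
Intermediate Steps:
l = (-34 + 3*sqrt(3))**2 (l = (sqrt(27) - 34)**2 = (3*sqrt(3) - 34)**2 = (-34 + 3*sqrt(3))**2 ≈ 829.66)
l - E(Y, 19) = (1183 - 204*sqrt(3)) - 1*170 = (1183 - 204*sqrt(3)) - 170 = 1013 - 204*sqrt(3)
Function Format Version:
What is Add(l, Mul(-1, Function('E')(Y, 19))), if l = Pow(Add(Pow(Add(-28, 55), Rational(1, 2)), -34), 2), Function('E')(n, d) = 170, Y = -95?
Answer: Add(1013, Mul(-204, Pow(3, Rational(1, 2)))) ≈ 659.66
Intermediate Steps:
l = Pow(Add(-34, Mul(3, Pow(3, Rational(1, 2)))), 2) (l = Pow(Add(Pow(27, Rational(1, 2)), -34), 2) = Pow(Add(Mul(3, Pow(3, Rational(1, 2))), -34), 2) = Pow(Add(-34, Mul(3, Pow(3, Rational(1, 2)))), 2) ≈ 829.66)
Add(l, Mul(-1, Function('E')(Y, 19))) = Add(Add(1183, Mul(-204, Pow(3, Rational(1, 2)))), Mul(-1, 170)) = Add(Add(1183, Mul(-204, Pow(3, Rational(1, 2)))), -170) = Add(1013, Mul(-204, Pow(3, Rational(1, 2))))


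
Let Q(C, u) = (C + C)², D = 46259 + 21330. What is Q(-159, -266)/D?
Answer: 101124/67589 ≈ 1.4962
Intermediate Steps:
D = 67589
Q(C, u) = 4*C² (Q(C, u) = (2*C)² = 4*C²)
Q(-159, -266)/D = (4*(-159)²)/67589 = (4*25281)*(1/67589) = 101124*(1/67589) = 101124/67589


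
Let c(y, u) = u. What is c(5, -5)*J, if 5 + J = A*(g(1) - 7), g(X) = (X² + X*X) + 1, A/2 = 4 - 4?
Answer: 25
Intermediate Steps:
A = 0 (A = 2*(4 - 4) = 2*0 = 0)
g(X) = 1 + 2*X² (g(X) = (X² + X²) + 1 = 2*X² + 1 = 1 + 2*X²)
J = -5 (J = -5 + 0*((1 + 2*1²) - 7) = -5 + 0*((1 + 2*1) - 7) = -5 + 0*((1 + 2) - 7) = -5 + 0*(3 - 7) = -5 + 0*(-4) = -5 + 0 = -5)
c(5, -5)*J = -5*(-5) = 25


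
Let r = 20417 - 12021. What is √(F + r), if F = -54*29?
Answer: √6830 ≈ 82.644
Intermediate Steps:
F = -1566
r = 8396
√(F + r) = √(-1566 + 8396) = √6830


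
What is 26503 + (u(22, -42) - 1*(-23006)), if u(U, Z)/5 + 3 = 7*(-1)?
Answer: 49459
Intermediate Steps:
u(U, Z) = -50 (u(U, Z) = -15 + 5*(7*(-1)) = -15 + 5*(-7) = -15 - 35 = -50)
26503 + (u(22, -42) - 1*(-23006)) = 26503 + (-50 - 1*(-23006)) = 26503 + (-50 + 23006) = 26503 + 22956 = 49459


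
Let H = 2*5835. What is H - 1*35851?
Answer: -24181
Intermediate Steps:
H = 11670
H - 1*35851 = 11670 - 1*35851 = 11670 - 35851 = -24181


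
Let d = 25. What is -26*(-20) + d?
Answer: 545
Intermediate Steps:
-26*(-20) + d = -26*(-20) + 25 = 520 + 25 = 545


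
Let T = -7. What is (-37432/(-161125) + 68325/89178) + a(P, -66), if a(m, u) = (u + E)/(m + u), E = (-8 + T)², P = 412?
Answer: 604057825918/414300551375 ≈ 1.4580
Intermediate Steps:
E = 225 (E = (-8 - 7)² = (-15)² = 225)
a(m, u) = (225 + u)/(m + u) (a(m, u) = (u + 225)/(m + u) = (225 + u)/(m + u))
(-37432/(-161125) + 68325/89178) + a(P, -66) = (-37432/(-161125) + 68325/89178) + (225 - 66)/(412 - 66) = (-37432*(-1/161125) + 68325*(1/89178)) + 159/346 = (37432/161125 + 22775/29726) + (1/346)*159 = 4782325507/4789601750 + 159/346 = 604057825918/414300551375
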